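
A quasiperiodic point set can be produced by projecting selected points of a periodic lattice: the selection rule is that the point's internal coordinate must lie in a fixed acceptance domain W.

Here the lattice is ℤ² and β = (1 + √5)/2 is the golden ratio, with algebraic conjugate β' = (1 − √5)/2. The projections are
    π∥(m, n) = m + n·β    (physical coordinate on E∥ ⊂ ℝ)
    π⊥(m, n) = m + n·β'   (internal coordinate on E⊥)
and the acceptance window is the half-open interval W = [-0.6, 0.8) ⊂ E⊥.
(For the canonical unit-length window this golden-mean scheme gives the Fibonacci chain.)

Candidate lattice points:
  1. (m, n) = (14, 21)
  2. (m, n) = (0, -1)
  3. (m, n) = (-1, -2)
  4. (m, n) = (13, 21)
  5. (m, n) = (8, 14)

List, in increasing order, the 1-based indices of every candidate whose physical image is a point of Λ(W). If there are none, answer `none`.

Numerically β ≈ 1.6180 and β' = −1/β ≈ -0.6180.
candidate 1: (m,n)=(14,21) → π∥ = 14+21·β ≈ 47.9787, π⊥ = 14+21·β' ≈ 1.0213 ∉ [-0.6, 0.8) ⇒ out
candidate 2: (m,n)=(0,-1) → π∥ = 0-1·β ≈ -1.6180, π⊥ = 0-1·β' ≈ 0.6180 ∈ [-0.6, 0.8) ⇒ IN Λ
candidate 3: (m,n)=(-1,-2) → π∥ = -1-2·β ≈ -4.2361, π⊥ = -1-2·β' ≈ 0.2361 ∈ [-0.6, 0.8) ⇒ IN Λ
candidate 4: (m,n)=(13,21) → π∥ = 13+21·β ≈ 46.9787, π⊥ = 13+21·β' ≈ 0.0213 ∈ [-0.6, 0.8) ⇒ IN Λ
candidate 5: (m,n)=(8,14) → π∥ = 8+14·β ≈ 30.6525, π⊥ = 8+14·β' ≈ -0.6525 ∉ [-0.6, 0.8) ⇒ out

2, 3, 4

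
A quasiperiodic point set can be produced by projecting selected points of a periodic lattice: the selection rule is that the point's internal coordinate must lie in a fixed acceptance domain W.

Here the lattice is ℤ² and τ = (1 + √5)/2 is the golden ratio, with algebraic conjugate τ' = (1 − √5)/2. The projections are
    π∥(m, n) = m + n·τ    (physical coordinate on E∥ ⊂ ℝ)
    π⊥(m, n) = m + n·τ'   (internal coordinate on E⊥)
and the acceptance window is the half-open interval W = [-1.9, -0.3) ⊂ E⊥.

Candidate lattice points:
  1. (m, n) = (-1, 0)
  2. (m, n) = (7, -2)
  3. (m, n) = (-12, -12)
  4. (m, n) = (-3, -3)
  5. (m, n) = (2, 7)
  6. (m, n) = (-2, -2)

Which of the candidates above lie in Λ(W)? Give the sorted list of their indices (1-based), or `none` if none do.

Numerically τ ≈ 1.61803 and τ' = −1/τ ≈ -0.61803.
#1 (-1,0): internal coord -1 + (0)·τ' = -1.00000; -1.00000 ∈ [-1.9, -0.3) → IN Λ
#2 (7,-2): internal coord 7 + (-2)·τ' = +8.23607; +8.23607 ∉ [-1.9, -0.3) → out
#3 (-12,-12): internal coord -12 + (-12)·τ' = -4.58359; -4.58359 ∉ [-1.9, -0.3) → out
#4 (-3,-3): internal coord -3 + (-3)·τ' = -1.14590; -1.14590 ∈ [-1.9, -0.3) → IN Λ
#5 (2,7): internal coord 2 + (7)·τ' = -2.32624; -2.32624 ∉ [-1.9, -0.3) → out
#6 (-2,-2): internal coord -2 + (-2)·τ' = -0.76393; -0.76393 ∈ [-1.9, -0.3) → IN Λ

1, 4, 6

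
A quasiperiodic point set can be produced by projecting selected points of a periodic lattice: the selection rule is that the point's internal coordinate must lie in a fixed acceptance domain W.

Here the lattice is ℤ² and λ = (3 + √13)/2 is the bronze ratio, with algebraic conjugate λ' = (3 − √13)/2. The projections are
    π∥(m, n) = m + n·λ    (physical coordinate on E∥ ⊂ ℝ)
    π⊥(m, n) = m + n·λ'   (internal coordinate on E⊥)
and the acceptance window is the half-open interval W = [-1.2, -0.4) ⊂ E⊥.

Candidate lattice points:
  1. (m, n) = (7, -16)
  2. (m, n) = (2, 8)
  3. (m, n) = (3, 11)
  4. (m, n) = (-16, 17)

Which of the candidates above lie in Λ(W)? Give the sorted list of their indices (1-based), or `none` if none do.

Numerically λ ≈ 3.302776 and λ' = −1/λ ≈ -0.302776.
candidate 1: (m,n)=(7,-16) → π∥ = 7-16·λ ≈ -45.844410, π⊥ = 7-16·λ' ≈ 11.844410 ∉ [-1.2, -0.4) ⇒ out
candidate 2: (m,n)=(2,8) → π∥ = 2+8·λ ≈ 28.422205, π⊥ = 2+8·λ' ≈ -0.422205 ∈ [-1.2, -0.4) ⇒ IN Λ
candidate 3: (m,n)=(3,11) → π∥ = 3+11·λ ≈ 39.330532, π⊥ = 3+11·λ' ≈ -0.330532 ∉ [-1.2, -0.4) ⇒ out
candidate 4: (m,n)=(-16,17) → π∥ = -16+17·λ ≈ 40.147186, π⊥ = -16+17·λ' ≈ -21.147186 ∉ [-1.2, -0.4) ⇒ out

2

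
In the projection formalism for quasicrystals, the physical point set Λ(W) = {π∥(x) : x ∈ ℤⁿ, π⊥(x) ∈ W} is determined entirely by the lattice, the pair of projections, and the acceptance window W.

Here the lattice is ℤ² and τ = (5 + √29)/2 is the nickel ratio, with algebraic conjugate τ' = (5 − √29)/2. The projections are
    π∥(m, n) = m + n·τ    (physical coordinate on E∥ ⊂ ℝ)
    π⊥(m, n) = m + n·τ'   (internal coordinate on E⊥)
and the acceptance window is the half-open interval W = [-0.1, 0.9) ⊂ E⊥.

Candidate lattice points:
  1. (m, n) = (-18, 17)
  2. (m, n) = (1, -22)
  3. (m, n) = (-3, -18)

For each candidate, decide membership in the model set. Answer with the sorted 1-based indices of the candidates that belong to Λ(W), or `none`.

Compute τ' = (5−√29)/2 = -0.1926, so π⊥(m,n) = m -0.1926·n.
#1 (-18,17): internal coord -18 + (17)·τ' = -21.2739; -21.2739 ∉ [-0.1, 0.9) → out
#2 (1,-22): internal coord 1 + (-22)·τ' = +5.2368; +5.2368 ∉ [-0.1, 0.9) → out
#3 (-3,-18): internal coord -3 + (-18)·τ' = +0.4665; +0.4665 ∈ [-0.1, 0.9) → IN Λ

3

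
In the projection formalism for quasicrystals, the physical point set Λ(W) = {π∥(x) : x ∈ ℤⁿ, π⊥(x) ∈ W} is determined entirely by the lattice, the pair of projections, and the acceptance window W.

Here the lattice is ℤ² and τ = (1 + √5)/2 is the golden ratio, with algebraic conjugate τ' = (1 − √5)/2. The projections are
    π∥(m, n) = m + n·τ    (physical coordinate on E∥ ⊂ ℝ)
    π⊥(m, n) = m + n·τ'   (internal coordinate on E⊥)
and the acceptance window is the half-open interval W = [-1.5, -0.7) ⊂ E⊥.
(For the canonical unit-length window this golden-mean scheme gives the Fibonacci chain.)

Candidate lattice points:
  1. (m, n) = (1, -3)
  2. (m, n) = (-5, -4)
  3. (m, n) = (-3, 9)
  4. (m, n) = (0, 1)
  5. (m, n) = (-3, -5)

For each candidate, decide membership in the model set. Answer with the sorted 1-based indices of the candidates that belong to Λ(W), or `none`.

none

Compute τ' = (1−√5)/2 = -0.6180, so π⊥(m,n) = m -0.6180·n.
[1] lift (1,-3): star map gives 2.8541; window check -1.5 ≤ 2.8541 < -0.7 is false → out
[2] lift (-5,-4): star map gives -2.5279; window check -1.5 ≤ -2.5279 < -0.7 is false → out
[3] lift (-3,9): star map gives -8.5623; window check -1.5 ≤ -8.5623 < -0.7 is false → out
[4] lift (0,1): star map gives -0.6180; window check -1.5 ≤ -0.6180 < -0.7 is false → out
[5] lift (-3,-5): star map gives 0.0902; window check -1.5 ≤ 0.0902 < -0.7 is false → out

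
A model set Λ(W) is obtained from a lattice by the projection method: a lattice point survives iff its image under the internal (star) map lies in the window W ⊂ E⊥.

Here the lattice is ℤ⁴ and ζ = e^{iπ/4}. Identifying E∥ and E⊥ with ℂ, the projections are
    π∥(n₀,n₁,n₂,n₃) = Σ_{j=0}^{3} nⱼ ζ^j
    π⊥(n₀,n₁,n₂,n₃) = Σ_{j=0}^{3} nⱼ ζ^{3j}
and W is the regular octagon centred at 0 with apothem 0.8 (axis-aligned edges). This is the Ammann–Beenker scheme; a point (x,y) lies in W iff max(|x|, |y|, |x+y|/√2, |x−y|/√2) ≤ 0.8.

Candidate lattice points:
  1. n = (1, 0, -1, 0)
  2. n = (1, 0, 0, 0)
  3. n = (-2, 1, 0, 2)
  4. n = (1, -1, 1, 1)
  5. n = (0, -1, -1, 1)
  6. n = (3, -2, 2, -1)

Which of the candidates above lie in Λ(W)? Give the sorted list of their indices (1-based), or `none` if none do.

With ζ = e^{iπ/4} the internal vectors are ζ^0,ζ^3,ζ^6,ζ^9.
candidate 1: n = (1, 0, -1, 0) → π⊥ ≈ (+1.0000, +1.0000); max(|x|,|y|,|x±y|/√2) = 1.4142 > 0.8 ⇒ ∉ W
candidate 2: n = (1, 0, 0, 0) → π⊥ ≈ (+1.0000, +0.0000); max(|x|,|y|,|x±y|/√2) = 1.0000 > 0.8 ⇒ ∉ W
candidate 3: n = (-2, 1, 0, 2) → π⊥ ≈ (-1.2929, +2.1213); max(|x|,|y|,|x±y|/√2) = 2.4142 > 0.8 ⇒ ∉ W
candidate 4: n = (1, -1, 1, 1) → π⊥ ≈ (+2.4142, -1.0000); max(|x|,|y|,|x±y|/√2) = 2.4142 > 0.8 ⇒ ∉ W
candidate 5: n = (0, -1, -1, 1) → π⊥ ≈ (+1.4142, +1.0000); max(|x|,|y|,|x±y|/√2) = 1.7071 > 0.8 ⇒ ∉ W
candidate 6: n = (3, -2, 2, -1) → π⊥ ≈ (+3.7071, -4.1213); max(|x|,|y|,|x±y|/√2) = 5.5355 > 0.8 ⇒ ∉ W

none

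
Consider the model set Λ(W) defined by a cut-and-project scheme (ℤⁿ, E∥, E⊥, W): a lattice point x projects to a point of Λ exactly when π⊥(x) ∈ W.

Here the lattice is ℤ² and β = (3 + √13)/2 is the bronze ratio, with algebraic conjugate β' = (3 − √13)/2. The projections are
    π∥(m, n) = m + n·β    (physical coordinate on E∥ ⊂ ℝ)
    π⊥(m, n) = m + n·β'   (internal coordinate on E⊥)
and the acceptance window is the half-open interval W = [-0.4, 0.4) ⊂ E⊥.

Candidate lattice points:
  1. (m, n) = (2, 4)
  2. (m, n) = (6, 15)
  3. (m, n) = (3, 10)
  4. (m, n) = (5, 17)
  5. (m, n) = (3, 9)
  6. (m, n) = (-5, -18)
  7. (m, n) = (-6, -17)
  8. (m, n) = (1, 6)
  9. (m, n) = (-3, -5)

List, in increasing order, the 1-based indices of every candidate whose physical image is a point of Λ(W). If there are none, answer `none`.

Compute β' = (3−√13)/2 = -0.302776, so π⊥(m,n) = m -0.302776·n.
#1 (2,4): internal coord 2 + (4)·β' = +0.788897; +0.788897 ∉ [-0.4, 0.4) → out
#2 (6,15): internal coord 6 + (15)·β' = +1.458365; +1.458365 ∉ [-0.4, 0.4) → out
#3 (3,10): internal coord 3 + (10)·β' = -0.027756; -0.027756 ∈ [-0.4, 0.4) → IN Λ
#4 (5,17): internal coord 5 + (17)·β' = -0.147186; -0.147186 ∈ [-0.4, 0.4) → IN Λ
#5 (3,9): internal coord 3 + (9)·β' = +0.275019; +0.275019 ∈ [-0.4, 0.4) → IN Λ
#6 (-5,-18): internal coord -5 + (-18)·β' = +0.449961; +0.449961 ∉ [-0.4, 0.4) → out
#7 (-6,-17): internal coord -6 + (-17)·β' = -0.852814; -0.852814 ∉ [-0.4, 0.4) → out
#8 (1,6): internal coord 1 + (6)·β' = -0.816654; -0.816654 ∉ [-0.4, 0.4) → out
#9 (-3,-5): internal coord -3 + (-5)·β' = -1.486122; -1.486122 ∉ [-0.4, 0.4) → out

3, 4, 5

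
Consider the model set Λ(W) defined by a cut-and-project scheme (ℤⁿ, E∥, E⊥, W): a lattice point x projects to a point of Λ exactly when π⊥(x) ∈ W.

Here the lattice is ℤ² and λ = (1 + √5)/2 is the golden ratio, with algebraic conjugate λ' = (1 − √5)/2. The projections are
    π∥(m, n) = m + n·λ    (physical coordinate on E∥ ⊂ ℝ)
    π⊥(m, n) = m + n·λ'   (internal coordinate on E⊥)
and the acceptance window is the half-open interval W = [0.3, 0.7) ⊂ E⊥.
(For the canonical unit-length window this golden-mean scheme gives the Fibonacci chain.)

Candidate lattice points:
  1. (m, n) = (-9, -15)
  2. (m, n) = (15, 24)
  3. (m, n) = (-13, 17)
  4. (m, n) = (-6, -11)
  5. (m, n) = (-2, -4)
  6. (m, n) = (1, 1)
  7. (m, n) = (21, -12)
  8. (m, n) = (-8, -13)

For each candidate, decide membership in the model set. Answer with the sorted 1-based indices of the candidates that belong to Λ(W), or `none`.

5, 6

λ' = (1−√5)/2 ≈ -0.618034.
candidate 1: (m,n)=(-9,-15) → π∥ = -9-15·λ ≈ -33.270510, π⊥ = -9-15·λ' ≈ 0.270510 ∉ [0.3, 0.7) ⇒ out
candidate 2: (m,n)=(15,24) → π∥ = 15+24·λ ≈ 53.832816, π⊥ = 15+24·λ' ≈ 0.167184 ∉ [0.3, 0.7) ⇒ out
candidate 3: (m,n)=(-13,17) → π∥ = -13+17·λ ≈ 14.506578, π⊥ = -13+17·λ' ≈ -23.506578 ∉ [0.3, 0.7) ⇒ out
candidate 4: (m,n)=(-6,-11) → π∥ = -6-11·λ ≈ -23.798374, π⊥ = -6-11·λ' ≈ 0.798374 ∉ [0.3, 0.7) ⇒ out
candidate 5: (m,n)=(-2,-4) → π∥ = -2-4·λ ≈ -8.472136, π⊥ = -2-4·λ' ≈ 0.472136 ∈ [0.3, 0.7) ⇒ IN Λ
candidate 6: (m,n)=(1,1) → π∥ = 1+1·λ ≈ 2.618034, π⊥ = 1+1·λ' ≈ 0.381966 ∈ [0.3, 0.7) ⇒ IN Λ
candidate 7: (m,n)=(21,-12) → π∥ = 21-12·λ ≈ 1.583592, π⊥ = 21-12·λ' ≈ 28.416408 ∉ [0.3, 0.7) ⇒ out
candidate 8: (m,n)=(-8,-13) → π∥ = -8-13·λ ≈ -29.034442, π⊥ = -8-13·λ' ≈ 0.034442 ∉ [0.3, 0.7) ⇒ out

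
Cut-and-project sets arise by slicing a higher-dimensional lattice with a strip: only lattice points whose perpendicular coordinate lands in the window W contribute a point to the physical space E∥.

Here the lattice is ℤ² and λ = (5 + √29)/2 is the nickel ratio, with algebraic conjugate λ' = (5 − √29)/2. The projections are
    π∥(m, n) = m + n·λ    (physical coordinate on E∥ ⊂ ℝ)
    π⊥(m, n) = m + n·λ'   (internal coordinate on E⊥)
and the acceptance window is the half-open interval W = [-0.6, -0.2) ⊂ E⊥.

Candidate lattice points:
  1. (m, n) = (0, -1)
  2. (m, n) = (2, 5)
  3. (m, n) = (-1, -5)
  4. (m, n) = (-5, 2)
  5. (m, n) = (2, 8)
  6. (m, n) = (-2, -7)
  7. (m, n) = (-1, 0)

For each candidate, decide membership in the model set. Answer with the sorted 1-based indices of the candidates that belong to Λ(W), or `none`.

Compute λ' = (5−√29)/2 = -0.1926, so π⊥(m,n) = m -0.1926·n.
candidate 1: (m,n)=(0,-1) → π∥ = 0-1·λ ≈ -5.1926, π⊥ = 0-1·λ' ≈ 0.1926 ∉ [-0.6, -0.2) ⇒ out
candidate 2: (m,n)=(2,5) → π∥ = 2+5·λ ≈ 27.9629, π⊥ = 2+5·λ' ≈ 1.0371 ∉ [-0.6, -0.2) ⇒ out
candidate 3: (m,n)=(-1,-5) → π∥ = -1-5·λ ≈ -26.9629, π⊥ = -1-5·λ' ≈ -0.0371 ∉ [-0.6, -0.2) ⇒ out
candidate 4: (m,n)=(-5,2) → π∥ = -5+2·λ ≈ 5.3852, π⊥ = -5+2·λ' ≈ -5.3852 ∉ [-0.6, -0.2) ⇒ out
candidate 5: (m,n)=(2,8) → π∥ = 2+8·λ ≈ 43.5407, π⊥ = 2+8·λ' ≈ 0.4593 ∉ [-0.6, -0.2) ⇒ out
candidate 6: (m,n)=(-2,-7) → π∥ = -2-7·λ ≈ -38.3481, π⊥ = -2-7·λ' ≈ -0.6519 ∉ [-0.6, -0.2) ⇒ out
candidate 7: (m,n)=(-1,0) → π∥ = -1+0·λ ≈ -1.0000, π⊥ = -1+0·λ' ≈ -1.0000 ∉ [-0.6, -0.2) ⇒ out

none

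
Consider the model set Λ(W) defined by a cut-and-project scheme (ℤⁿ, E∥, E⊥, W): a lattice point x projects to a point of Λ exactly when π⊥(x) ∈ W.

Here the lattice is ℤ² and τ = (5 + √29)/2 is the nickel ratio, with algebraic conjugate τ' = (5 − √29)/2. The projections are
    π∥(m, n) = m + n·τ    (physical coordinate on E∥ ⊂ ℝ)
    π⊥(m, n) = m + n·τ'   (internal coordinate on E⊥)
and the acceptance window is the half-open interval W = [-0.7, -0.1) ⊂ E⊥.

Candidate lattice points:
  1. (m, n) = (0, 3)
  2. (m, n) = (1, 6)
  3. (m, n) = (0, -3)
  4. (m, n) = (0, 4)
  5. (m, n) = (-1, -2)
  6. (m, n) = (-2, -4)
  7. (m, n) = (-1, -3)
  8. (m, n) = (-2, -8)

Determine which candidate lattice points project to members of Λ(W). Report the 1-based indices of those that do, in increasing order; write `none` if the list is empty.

1, 2, 5, 7, 8

Compute τ' = (5−√29)/2 = -0.19258, so π⊥(m,n) = m -0.19258·n.
[1] lift (0,3): star map gives -0.57775; window check -0.7 ≤ -0.57775 < -0.1 is true → IN Λ
[2] lift (1,6): star map gives -0.15549; window check -0.7 ≤ -0.15549 < -0.1 is true → IN Λ
[3] lift (0,-3): star map gives 0.57775; window check -0.7 ≤ 0.57775 < -0.1 is false → out
[4] lift (0,4): star map gives -0.77033; window check -0.7 ≤ -0.77033 < -0.1 is false → out
[5] lift (-1,-2): star map gives -0.61484; window check -0.7 ≤ -0.61484 < -0.1 is true → IN Λ
[6] lift (-2,-4): star map gives -1.22967; window check -0.7 ≤ -1.22967 < -0.1 is false → out
[7] lift (-1,-3): star map gives -0.42225; window check -0.7 ≤ -0.42225 < -0.1 is true → IN Λ
[8] lift (-2,-8): star map gives -0.45934; window check -0.7 ≤ -0.45934 < -0.1 is true → IN Λ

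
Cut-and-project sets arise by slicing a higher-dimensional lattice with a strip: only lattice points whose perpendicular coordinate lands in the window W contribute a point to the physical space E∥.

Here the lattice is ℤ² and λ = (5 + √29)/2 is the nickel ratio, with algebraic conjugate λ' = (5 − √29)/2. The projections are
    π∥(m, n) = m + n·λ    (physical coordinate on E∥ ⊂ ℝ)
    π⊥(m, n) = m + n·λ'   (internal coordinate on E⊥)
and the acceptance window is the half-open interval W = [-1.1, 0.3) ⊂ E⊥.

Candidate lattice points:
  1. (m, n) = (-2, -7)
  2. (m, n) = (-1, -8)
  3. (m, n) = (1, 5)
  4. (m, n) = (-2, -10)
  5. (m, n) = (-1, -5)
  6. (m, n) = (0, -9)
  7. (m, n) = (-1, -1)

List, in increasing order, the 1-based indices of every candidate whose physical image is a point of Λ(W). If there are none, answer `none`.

1, 3, 4, 5, 7

λ' = (5−√29)/2 ≈ -0.19258.
candidate 1: (m,n)=(-2,-7) → π∥ = -2-7·λ ≈ -38.34808, π⊥ = -2-7·λ' ≈ -0.65192 ∈ [-1.1, 0.3) ⇒ IN Λ
candidate 2: (m,n)=(-1,-8) → π∥ = -1-8·λ ≈ -42.54066, π⊥ = -1-8·λ' ≈ 0.54066 ∉ [-1.1, 0.3) ⇒ out
candidate 3: (m,n)=(1,5) → π∥ = 1+5·λ ≈ 26.96291, π⊥ = 1+5·λ' ≈ 0.03709 ∈ [-1.1, 0.3) ⇒ IN Λ
candidate 4: (m,n)=(-2,-10) → π∥ = -2-10·λ ≈ -53.92582, π⊥ = -2-10·λ' ≈ -0.07418 ∈ [-1.1, 0.3) ⇒ IN Λ
candidate 5: (m,n)=(-1,-5) → π∥ = -1-5·λ ≈ -26.96291, π⊥ = -1-5·λ' ≈ -0.03709 ∈ [-1.1, 0.3) ⇒ IN Λ
candidate 6: (m,n)=(0,-9) → π∥ = 0-9·λ ≈ -46.73324, π⊥ = 0-9·λ' ≈ 1.73324 ∉ [-1.1, 0.3) ⇒ out
candidate 7: (m,n)=(-1,-1) → π∥ = -1-1·λ ≈ -6.19258, π⊥ = -1-1·λ' ≈ -0.80742 ∈ [-1.1, 0.3) ⇒ IN Λ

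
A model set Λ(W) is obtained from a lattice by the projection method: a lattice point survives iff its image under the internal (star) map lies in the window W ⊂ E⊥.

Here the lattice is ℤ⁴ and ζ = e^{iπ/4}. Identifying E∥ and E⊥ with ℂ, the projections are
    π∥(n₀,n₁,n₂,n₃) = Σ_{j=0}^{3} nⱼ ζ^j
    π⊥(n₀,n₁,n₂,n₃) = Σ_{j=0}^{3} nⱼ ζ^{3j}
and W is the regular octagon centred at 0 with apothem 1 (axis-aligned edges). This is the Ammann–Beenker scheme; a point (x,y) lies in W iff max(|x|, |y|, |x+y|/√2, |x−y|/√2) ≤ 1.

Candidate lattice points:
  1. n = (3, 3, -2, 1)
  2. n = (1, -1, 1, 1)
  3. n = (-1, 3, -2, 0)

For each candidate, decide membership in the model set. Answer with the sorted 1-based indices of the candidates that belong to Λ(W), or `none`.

none

Internal map: ζ^{3j} for j=0..3 gives (1,0), (−√2/2,√2/2), (0,−1), (√2/2,√2/2).
#1 (3, 3, -2, 1): internal (1.58579, 4.82843); octagon support 4.82843 vs apothem 1 → ∉ W
#2 (1, -1, 1, 1): internal (2.41421, -1.00000); octagon support 2.41421 vs apothem 1 → ∉ W
#3 (-1, 3, -2, 0): internal (-3.12132, 4.12132); octagon support 5.12132 vs apothem 1 → ∉ W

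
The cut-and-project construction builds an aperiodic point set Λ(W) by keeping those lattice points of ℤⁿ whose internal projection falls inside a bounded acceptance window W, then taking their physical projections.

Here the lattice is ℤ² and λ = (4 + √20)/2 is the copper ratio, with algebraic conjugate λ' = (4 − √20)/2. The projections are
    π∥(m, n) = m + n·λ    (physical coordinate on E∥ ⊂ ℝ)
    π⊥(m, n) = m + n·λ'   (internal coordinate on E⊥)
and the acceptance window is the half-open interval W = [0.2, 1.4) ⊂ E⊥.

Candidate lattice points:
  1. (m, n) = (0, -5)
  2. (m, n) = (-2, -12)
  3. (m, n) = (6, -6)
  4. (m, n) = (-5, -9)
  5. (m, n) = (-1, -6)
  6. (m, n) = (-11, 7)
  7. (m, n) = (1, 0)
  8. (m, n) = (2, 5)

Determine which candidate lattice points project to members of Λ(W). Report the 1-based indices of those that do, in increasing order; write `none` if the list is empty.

1, 2, 5, 7, 8

Numerically λ ≈ 4.2361 and λ' = −1/λ ≈ -0.2361.
candidate 1: (m,n)=(0,-5) → π∥ = 0-5·λ ≈ -21.1803, π⊥ = 0-5·λ' ≈ 1.1803 ∈ [0.2, 1.4) ⇒ IN Λ
candidate 2: (m,n)=(-2,-12) → π∥ = -2-12·λ ≈ -52.8328, π⊥ = -2-12·λ' ≈ 0.8328 ∈ [0.2, 1.4) ⇒ IN Λ
candidate 3: (m,n)=(6,-6) → π∥ = 6-6·λ ≈ -19.4164, π⊥ = 6-6·λ' ≈ 7.4164 ∉ [0.2, 1.4) ⇒ out
candidate 4: (m,n)=(-5,-9) → π∥ = -5-9·λ ≈ -43.1246, π⊥ = -5-9·λ' ≈ -2.8754 ∉ [0.2, 1.4) ⇒ out
candidate 5: (m,n)=(-1,-6) → π∥ = -1-6·λ ≈ -26.4164, π⊥ = -1-6·λ' ≈ 0.4164 ∈ [0.2, 1.4) ⇒ IN Λ
candidate 6: (m,n)=(-11,7) → π∥ = -11+7·λ ≈ 18.6525, π⊥ = -11+7·λ' ≈ -12.6525 ∉ [0.2, 1.4) ⇒ out
candidate 7: (m,n)=(1,0) → π∥ = 1+0·λ ≈ 1.0000, π⊥ = 1+0·λ' ≈ 1.0000 ∈ [0.2, 1.4) ⇒ IN Λ
candidate 8: (m,n)=(2,5) → π∥ = 2+5·λ ≈ 23.1803, π⊥ = 2+5·λ' ≈ 0.8197 ∈ [0.2, 1.4) ⇒ IN Λ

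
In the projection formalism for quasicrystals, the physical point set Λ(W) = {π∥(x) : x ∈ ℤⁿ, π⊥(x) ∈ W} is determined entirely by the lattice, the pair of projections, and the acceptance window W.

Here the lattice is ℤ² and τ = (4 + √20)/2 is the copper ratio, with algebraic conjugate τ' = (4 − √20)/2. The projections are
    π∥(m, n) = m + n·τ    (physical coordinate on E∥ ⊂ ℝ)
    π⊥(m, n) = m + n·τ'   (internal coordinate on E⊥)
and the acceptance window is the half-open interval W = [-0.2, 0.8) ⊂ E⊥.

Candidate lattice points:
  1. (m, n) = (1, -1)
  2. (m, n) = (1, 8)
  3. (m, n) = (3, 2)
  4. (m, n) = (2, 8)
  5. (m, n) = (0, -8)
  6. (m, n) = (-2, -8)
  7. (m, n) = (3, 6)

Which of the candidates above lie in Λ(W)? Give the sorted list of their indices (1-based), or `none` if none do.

4, 6

τ' = (4−√20)/2 ≈ -0.23607.
#1 (1,-1): internal coord 1 + (-1)·τ' = +1.23607; +1.23607 ∉ [-0.2, 0.8) → out
#2 (1,8): internal coord 1 + (8)·τ' = -0.88854; -0.88854 ∉ [-0.2, 0.8) → out
#3 (3,2): internal coord 3 + (2)·τ' = +2.52786; +2.52786 ∉ [-0.2, 0.8) → out
#4 (2,8): internal coord 2 + (8)·τ' = +0.11146; +0.11146 ∈ [-0.2, 0.8) → IN Λ
#5 (0,-8): internal coord 0 + (-8)·τ' = +1.88854; +1.88854 ∉ [-0.2, 0.8) → out
#6 (-2,-8): internal coord -2 + (-8)·τ' = -0.11146; -0.11146 ∈ [-0.2, 0.8) → IN Λ
#7 (3,6): internal coord 3 + (6)·τ' = +1.58359; +1.58359 ∉ [-0.2, 0.8) → out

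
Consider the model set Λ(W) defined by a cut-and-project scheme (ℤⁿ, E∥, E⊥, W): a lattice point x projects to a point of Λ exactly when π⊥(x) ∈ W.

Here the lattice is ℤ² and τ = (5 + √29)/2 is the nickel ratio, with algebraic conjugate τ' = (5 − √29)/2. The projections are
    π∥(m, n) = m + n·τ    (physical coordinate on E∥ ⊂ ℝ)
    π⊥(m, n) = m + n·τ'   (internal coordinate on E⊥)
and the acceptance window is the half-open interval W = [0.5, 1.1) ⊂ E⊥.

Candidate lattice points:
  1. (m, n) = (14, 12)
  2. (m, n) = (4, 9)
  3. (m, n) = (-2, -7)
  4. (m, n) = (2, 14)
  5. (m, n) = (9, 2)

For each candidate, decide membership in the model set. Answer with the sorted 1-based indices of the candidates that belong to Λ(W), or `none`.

none

τ' = (5−√29)/2 ≈ -0.1926.
[1] lift (14,12): star map gives 11.6890; window check 0.5 ≤ 11.6890 < 1.1 is false → out
[2] lift (4,9): star map gives 2.2668; window check 0.5 ≤ 2.2668 < 1.1 is false → out
[3] lift (-2,-7): star map gives -0.6519; window check 0.5 ≤ -0.6519 < 1.1 is false → out
[4] lift (2,14): star map gives -0.6962; window check 0.5 ≤ -0.6962 < 1.1 is false → out
[5] lift (9,2): star map gives 8.6148; window check 0.5 ≤ 8.6148 < 1.1 is false → out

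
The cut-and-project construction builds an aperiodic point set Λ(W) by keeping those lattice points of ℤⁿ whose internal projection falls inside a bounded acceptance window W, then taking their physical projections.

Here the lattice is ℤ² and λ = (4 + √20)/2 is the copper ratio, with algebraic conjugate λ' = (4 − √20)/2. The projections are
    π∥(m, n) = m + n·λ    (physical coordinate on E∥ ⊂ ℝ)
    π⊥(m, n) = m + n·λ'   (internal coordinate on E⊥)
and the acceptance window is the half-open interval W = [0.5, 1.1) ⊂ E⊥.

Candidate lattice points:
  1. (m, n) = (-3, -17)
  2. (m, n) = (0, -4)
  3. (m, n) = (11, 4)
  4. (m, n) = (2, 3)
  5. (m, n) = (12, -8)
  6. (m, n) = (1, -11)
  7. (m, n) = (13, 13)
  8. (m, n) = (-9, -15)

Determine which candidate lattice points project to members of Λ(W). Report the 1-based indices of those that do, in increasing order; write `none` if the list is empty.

1, 2

λ' = (4−√20)/2 ≈ -0.236068.
#1 (-3,-17): internal coord -3 + (-17)·λ' = +1.013156; +1.013156 ∈ [0.5, 1.1) → IN Λ
#2 (0,-4): internal coord 0 + (-4)·λ' = +0.944272; +0.944272 ∈ [0.5, 1.1) → IN Λ
#3 (11,4): internal coord 11 + (4)·λ' = +10.055728; +10.055728 ∉ [0.5, 1.1) → out
#4 (2,3): internal coord 2 + (3)·λ' = +1.291796; +1.291796 ∉ [0.5, 1.1) → out
#5 (12,-8): internal coord 12 + (-8)·λ' = +13.888544; +13.888544 ∉ [0.5, 1.1) → out
#6 (1,-11): internal coord 1 + (-11)·λ' = +3.596748; +3.596748 ∉ [0.5, 1.1) → out
#7 (13,13): internal coord 13 + (13)·λ' = +9.931116; +9.931116 ∉ [0.5, 1.1) → out
#8 (-9,-15): internal coord -9 + (-15)·λ' = -5.458980; -5.458980 ∉ [0.5, 1.1) → out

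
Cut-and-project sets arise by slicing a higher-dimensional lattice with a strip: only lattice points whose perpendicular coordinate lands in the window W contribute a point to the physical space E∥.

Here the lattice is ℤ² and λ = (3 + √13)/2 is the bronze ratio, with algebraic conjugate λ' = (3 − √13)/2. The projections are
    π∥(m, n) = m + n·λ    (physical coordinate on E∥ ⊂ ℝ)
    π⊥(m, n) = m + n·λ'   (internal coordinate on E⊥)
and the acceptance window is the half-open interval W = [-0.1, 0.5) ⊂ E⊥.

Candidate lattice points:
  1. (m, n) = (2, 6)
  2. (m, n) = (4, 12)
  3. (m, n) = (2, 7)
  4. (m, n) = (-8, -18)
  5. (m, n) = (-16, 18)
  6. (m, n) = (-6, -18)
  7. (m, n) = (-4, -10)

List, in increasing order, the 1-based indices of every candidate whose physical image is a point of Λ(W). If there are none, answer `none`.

λ' = (3−√13)/2 ≈ -0.3028.
#1 (2,6): internal coord 2 + (6)·λ' = +0.1833; +0.1833 ∈ [-0.1, 0.5) → IN Λ
#2 (4,12): internal coord 4 + (12)·λ' = +0.3667; +0.3667 ∈ [-0.1, 0.5) → IN Λ
#3 (2,7): internal coord 2 + (7)·λ' = -0.1194; -0.1194 ∉ [-0.1, 0.5) → out
#4 (-8,-18): internal coord -8 + (-18)·λ' = -2.5500; -2.5500 ∉ [-0.1, 0.5) → out
#5 (-16,18): internal coord -16 + (18)·λ' = -21.4500; -21.4500 ∉ [-0.1, 0.5) → out
#6 (-6,-18): internal coord -6 + (-18)·λ' = -0.5500; -0.5500 ∉ [-0.1, 0.5) → out
#7 (-4,-10): internal coord -4 + (-10)·λ' = -0.9722; -0.9722 ∉ [-0.1, 0.5) → out

1, 2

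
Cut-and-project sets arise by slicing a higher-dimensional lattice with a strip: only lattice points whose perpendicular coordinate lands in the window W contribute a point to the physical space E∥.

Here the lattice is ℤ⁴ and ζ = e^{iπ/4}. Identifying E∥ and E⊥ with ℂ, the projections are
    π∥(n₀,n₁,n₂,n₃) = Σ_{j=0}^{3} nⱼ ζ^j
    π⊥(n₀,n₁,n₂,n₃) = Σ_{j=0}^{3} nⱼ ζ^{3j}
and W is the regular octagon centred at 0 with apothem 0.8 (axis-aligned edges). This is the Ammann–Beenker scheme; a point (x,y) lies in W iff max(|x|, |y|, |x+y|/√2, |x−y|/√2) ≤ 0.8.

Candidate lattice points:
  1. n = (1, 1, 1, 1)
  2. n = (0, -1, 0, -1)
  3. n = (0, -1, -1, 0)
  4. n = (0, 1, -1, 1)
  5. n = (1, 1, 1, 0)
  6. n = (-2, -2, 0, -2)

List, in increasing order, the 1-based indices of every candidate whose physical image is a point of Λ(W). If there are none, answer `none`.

With ζ = e^{iπ/4} the internal vectors are ζ^0,ζ^3,ζ^6,ζ^9.
candidate 1: n = (1, 1, 1, 1) → π⊥ ≈ (+1.0000, +0.4142); max(|x|,|y|,|x±y|/√2) = 1.0000 > 0.8 ⇒ ∉ W
candidate 2: n = (0, -1, 0, -1) → π⊥ ≈ (+0.0000, -1.4142); max(|x|,|y|,|x±y|/√2) = 1.4142 > 0.8 ⇒ ∉ W
candidate 3: n = (0, -1, -1, 0) → π⊥ ≈ (+0.7071, +0.2929); max(|x|,|y|,|x±y|/√2) = 0.7071 ≤ 0.8 ⇒ ∈ W
candidate 4: n = (0, 1, -1, 1) → π⊥ ≈ (+0.0000, +2.4142); max(|x|,|y|,|x±y|/√2) = 2.4142 > 0.8 ⇒ ∉ W
candidate 5: n = (1, 1, 1, 0) → π⊥ ≈ (+0.2929, -0.2929); max(|x|,|y|,|x±y|/√2) = 0.4142 ≤ 0.8 ⇒ ∈ W
candidate 6: n = (-2, -2, 0, -2) → π⊥ ≈ (-2.0000, -2.8284); max(|x|,|y|,|x±y|/√2) = 3.4142 > 0.8 ⇒ ∉ W

3, 5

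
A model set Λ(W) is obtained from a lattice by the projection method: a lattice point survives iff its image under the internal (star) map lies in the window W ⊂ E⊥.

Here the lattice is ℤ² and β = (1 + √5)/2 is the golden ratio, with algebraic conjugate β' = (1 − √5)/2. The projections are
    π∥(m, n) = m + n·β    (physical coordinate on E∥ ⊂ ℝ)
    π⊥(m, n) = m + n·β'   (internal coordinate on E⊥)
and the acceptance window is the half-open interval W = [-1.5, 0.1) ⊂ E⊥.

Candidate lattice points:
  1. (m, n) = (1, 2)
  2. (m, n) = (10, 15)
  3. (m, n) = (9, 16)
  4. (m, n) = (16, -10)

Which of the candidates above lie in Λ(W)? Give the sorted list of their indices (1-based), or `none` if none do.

Compute β' = (1−√5)/2 = -0.61803, so π⊥(m,n) = m -0.61803·n.
[1] lift (1,2): star map gives -0.23607; window check -1.5 ≤ -0.23607 < 0.1 is true → IN Λ
[2] lift (10,15): star map gives 0.72949; window check -1.5 ≤ 0.72949 < 0.1 is false → out
[3] lift (9,16): star map gives -0.88854; window check -1.5 ≤ -0.88854 < 0.1 is true → IN Λ
[4] lift (16,-10): star map gives 22.18034; window check -1.5 ≤ 22.18034 < 0.1 is false → out

1, 3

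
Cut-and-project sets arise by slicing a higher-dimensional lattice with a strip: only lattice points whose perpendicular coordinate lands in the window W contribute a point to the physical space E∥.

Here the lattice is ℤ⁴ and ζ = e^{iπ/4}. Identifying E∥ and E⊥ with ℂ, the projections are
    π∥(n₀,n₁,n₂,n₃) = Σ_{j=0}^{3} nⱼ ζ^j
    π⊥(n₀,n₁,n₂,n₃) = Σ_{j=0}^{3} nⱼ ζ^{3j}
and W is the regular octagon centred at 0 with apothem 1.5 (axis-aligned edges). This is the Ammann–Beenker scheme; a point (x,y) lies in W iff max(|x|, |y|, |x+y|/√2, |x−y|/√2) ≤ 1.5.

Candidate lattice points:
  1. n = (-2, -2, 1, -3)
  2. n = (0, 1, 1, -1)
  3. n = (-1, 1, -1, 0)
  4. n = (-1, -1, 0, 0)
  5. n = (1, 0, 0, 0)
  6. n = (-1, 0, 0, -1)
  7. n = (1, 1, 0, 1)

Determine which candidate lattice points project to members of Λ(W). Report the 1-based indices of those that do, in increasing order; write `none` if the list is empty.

4, 5

With ζ = e^{iπ/4} the internal vectors are ζ^0,ζ^3,ζ^6,ζ^9.
#1 (-2, -2, 1, -3): internal (-2.70711, -4.53553); octagon support 5.12132 vs apothem 1.5 → ∉ W
#2 (0, 1, 1, -1): internal (-1.41421, -1.00000); octagon support 1.70711 vs apothem 1.5 → ∉ W
#3 (-1, 1, -1, 0): internal (-1.70711, 1.70711); octagon support 2.41421 vs apothem 1.5 → ∉ W
#4 (-1, -1, 0, 0): internal (-0.29289, -0.70711); octagon support 0.70711 vs apothem 1.5 → ∈ W
#5 (1, 0, 0, 0): internal (1.00000, 0.00000); octagon support 1.00000 vs apothem 1.5 → ∈ W
#6 (-1, 0, 0, -1): internal (-1.70711, -0.70711); octagon support 1.70711 vs apothem 1.5 → ∉ W
#7 (1, 1, 0, 1): internal (1.00000, 1.41421); octagon support 1.70711 vs apothem 1.5 → ∉ W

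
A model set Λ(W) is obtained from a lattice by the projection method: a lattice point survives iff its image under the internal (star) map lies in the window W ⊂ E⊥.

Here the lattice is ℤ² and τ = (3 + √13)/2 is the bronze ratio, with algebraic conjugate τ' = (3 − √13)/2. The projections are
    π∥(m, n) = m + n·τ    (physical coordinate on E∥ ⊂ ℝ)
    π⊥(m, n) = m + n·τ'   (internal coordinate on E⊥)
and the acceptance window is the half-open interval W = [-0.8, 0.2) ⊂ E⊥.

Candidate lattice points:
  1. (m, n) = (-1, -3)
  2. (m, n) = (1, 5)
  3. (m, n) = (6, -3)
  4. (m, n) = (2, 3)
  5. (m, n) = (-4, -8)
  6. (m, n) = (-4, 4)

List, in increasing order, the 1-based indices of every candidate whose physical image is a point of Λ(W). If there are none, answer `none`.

Compute τ' = (3−√13)/2 = -0.30278, so π⊥(m,n) = m -0.30278·n.
#1 (-1,-3): internal coord -1 + (-3)·τ' = -0.09167; -0.09167 ∈ [-0.8, 0.2) → IN Λ
#2 (1,5): internal coord 1 + (5)·τ' = -0.51388; -0.51388 ∈ [-0.8, 0.2) → IN Λ
#3 (6,-3): internal coord 6 + (-3)·τ' = +6.90833; +6.90833 ∉ [-0.8, 0.2) → out
#4 (2,3): internal coord 2 + (3)·τ' = +1.09167; +1.09167 ∉ [-0.8, 0.2) → out
#5 (-4,-8): internal coord -4 + (-8)·τ' = -1.57779; -1.57779 ∉ [-0.8, 0.2) → out
#6 (-4,4): internal coord -4 + (4)·τ' = -5.21110; -5.21110 ∉ [-0.8, 0.2) → out

1, 2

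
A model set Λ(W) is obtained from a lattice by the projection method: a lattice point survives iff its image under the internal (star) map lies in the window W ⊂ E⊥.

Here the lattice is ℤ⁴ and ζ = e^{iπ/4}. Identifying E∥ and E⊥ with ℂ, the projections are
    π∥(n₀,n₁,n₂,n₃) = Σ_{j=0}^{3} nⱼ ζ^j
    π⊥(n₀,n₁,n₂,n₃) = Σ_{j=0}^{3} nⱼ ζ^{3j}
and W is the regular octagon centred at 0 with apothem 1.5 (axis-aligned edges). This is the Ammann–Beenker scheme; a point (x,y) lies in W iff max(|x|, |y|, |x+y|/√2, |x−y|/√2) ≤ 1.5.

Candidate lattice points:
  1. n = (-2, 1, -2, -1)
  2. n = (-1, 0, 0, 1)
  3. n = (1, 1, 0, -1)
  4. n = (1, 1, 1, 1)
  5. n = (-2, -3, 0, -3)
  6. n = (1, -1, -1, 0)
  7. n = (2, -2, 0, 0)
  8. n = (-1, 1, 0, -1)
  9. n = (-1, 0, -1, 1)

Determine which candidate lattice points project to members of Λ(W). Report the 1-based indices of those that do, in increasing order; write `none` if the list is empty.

2, 3, 4

With ζ = e^{iπ/4} the internal vectors are ζ^0,ζ^3,ζ^6,ζ^9.
candidate 1: n = (-2, 1, -2, -1) → π⊥ ≈ (-3.4142, +2.0000); max(|x|,|y|,|x±y|/√2) = 3.8284 > 1.5 ⇒ ∉ W
candidate 2: n = (-1, 0, 0, 1) → π⊥ ≈ (-0.2929, +0.7071); max(|x|,|y|,|x±y|/√2) = 0.7071 ≤ 1.5 ⇒ ∈ W
candidate 3: n = (1, 1, 0, -1) → π⊥ ≈ (-0.4142, +0.0000); max(|x|,|y|,|x±y|/√2) = 0.4142 ≤ 1.5 ⇒ ∈ W
candidate 4: n = (1, 1, 1, 1) → π⊥ ≈ (+1.0000, +0.4142); max(|x|,|y|,|x±y|/√2) = 1.0000 ≤ 1.5 ⇒ ∈ W
candidate 5: n = (-2, -3, 0, -3) → π⊥ ≈ (-2.0000, -4.2426); max(|x|,|y|,|x±y|/√2) = 4.4142 > 1.5 ⇒ ∉ W
candidate 6: n = (1, -1, -1, 0) → π⊥ ≈ (+1.7071, +0.2929); max(|x|,|y|,|x±y|/√2) = 1.7071 > 1.5 ⇒ ∉ W
candidate 7: n = (2, -2, 0, 0) → π⊥ ≈ (+3.4142, -1.4142); max(|x|,|y|,|x±y|/√2) = 3.4142 > 1.5 ⇒ ∉ W
candidate 8: n = (-1, 1, 0, -1) → π⊥ ≈ (-2.4142, +0.0000); max(|x|,|y|,|x±y|/√2) = 2.4142 > 1.5 ⇒ ∉ W
candidate 9: n = (-1, 0, -1, 1) → π⊥ ≈ (-0.2929, +1.7071); max(|x|,|y|,|x±y|/√2) = 1.7071 > 1.5 ⇒ ∉ W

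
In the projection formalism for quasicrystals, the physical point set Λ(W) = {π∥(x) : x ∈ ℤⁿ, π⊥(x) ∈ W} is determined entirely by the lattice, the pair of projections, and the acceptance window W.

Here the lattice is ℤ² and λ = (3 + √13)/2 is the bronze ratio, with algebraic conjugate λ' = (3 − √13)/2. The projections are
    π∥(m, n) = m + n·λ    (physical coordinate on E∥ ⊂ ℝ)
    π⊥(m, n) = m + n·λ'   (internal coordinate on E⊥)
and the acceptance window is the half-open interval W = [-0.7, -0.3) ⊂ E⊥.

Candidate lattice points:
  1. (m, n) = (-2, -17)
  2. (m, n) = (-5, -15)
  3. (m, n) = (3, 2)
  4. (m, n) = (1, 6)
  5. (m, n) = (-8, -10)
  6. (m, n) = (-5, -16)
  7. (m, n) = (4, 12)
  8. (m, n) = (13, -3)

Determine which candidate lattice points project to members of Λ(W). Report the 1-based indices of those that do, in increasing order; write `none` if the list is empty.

Compute λ' = (3−√13)/2 = -0.30278, so π⊥(m,n) = m -0.30278·n.
[1] lift (-2,-17): star map gives 3.14719; window check -0.7 ≤ 3.14719 < -0.3 is false → out
[2] lift (-5,-15): star map gives -0.45837; window check -0.7 ≤ -0.45837 < -0.3 is true → IN Λ
[3] lift (3,2): star map gives 2.39445; window check -0.7 ≤ 2.39445 < -0.3 is false → out
[4] lift (1,6): star map gives -0.81665; window check -0.7 ≤ -0.81665 < -0.3 is false → out
[5] lift (-8,-10): star map gives -4.97224; window check -0.7 ≤ -4.97224 < -0.3 is false → out
[6] lift (-5,-16): star map gives -0.15559; window check -0.7 ≤ -0.15559 < -0.3 is false → out
[7] lift (4,12): star map gives 0.36669; window check -0.7 ≤ 0.36669 < -0.3 is false → out
[8] lift (13,-3): star map gives 13.90833; window check -0.7 ≤ 13.90833 < -0.3 is false → out

2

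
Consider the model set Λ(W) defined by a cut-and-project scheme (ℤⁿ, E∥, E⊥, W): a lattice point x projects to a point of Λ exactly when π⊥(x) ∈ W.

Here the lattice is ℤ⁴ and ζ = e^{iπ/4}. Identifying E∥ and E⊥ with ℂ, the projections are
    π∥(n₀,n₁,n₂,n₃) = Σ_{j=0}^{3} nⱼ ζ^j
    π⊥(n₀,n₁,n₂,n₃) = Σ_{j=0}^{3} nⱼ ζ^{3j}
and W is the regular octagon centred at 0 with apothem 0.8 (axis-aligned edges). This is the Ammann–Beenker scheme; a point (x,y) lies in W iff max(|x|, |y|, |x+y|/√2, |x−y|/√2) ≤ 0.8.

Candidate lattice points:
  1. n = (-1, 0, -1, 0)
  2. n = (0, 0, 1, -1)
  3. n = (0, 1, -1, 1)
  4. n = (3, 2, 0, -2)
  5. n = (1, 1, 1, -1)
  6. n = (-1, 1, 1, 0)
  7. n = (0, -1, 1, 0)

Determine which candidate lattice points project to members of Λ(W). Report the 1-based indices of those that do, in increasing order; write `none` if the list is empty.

4

Internal map: ζ^{3j} for j=0..3 gives (1,0), (−√2/2,√2/2), (0,−1), (√2/2,√2/2).
#1 (-1, 0, -1, 0): internal (-1.0000, 1.0000); octagon support 1.4142 vs apothem 0.8 → ∉ W
#2 (0, 0, 1, -1): internal (-0.7071, -1.7071); octagon support 1.7071 vs apothem 0.8 → ∉ W
#3 (0, 1, -1, 1): internal (0.0000, 2.4142); octagon support 2.4142 vs apothem 0.8 → ∉ W
#4 (3, 2, 0, -2): internal (0.1716, 0.0000); octagon support 0.1716 vs apothem 0.8 → ∈ W
#5 (1, 1, 1, -1): internal (-0.4142, -1.0000); octagon support 1.0000 vs apothem 0.8 → ∉ W
#6 (-1, 1, 1, 0): internal (-1.7071, -0.2929); octagon support 1.7071 vs apothem 0.8 → ∉ W
#7 (0, -1, 1, 0): internal (0.7071, -1.7071); octagon support 1.7071 vs apothem 0.8 → ∉ W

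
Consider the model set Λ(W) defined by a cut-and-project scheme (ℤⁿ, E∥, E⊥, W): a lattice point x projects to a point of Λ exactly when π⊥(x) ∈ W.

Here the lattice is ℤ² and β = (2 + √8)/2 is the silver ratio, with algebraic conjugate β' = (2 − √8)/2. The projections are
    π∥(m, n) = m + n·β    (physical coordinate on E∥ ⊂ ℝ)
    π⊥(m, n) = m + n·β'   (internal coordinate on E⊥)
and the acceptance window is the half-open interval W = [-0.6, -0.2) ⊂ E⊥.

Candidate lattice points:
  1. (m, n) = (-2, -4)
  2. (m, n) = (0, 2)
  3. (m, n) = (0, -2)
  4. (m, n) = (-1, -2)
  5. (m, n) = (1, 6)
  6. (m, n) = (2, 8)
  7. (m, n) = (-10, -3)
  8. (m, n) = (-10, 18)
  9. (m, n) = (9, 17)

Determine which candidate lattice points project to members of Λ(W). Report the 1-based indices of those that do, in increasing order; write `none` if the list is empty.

1

Numerically β ≈ 2.41421 and β' = −1/β ≈ -0.41421.
[1] lift (-2,-4): star map gives -0.34315; window check -0.6 ≤ -0.34315 < -0.2 is true → IN Λ
[2] lift (0,2): star map gives -0.82843; window check -0.6 ≤ -0.82843 < -0.2 is false → out
[3] lift (0,-2): star map gives 0.82843; window check -0.6 ≤ 0.82843 < -0.2 is false → out
[4] lift (-1,-2): star map gives -0.17157; window check -0.6 ≤ -0.17157 < -0.2 is false → out
[5] lift (1,6): star map gives -1.48528; window check -0.6 ≤ -1.48528 < -0.2 is false → out
[6] lift (2,8): star map gives -1.31371; window check -0.6 ≤ -1.31371 < -0.2 is false → out
[7] lift (-10,-3): star map gives -8.75736; window check -0.6 ≤ -8.75736 < -0.2 is false → out
[8] lift (-10,18): star map gives -17.45584; window check -0.6 ≤ -17.45584 < -0.2 is false → out
[9] lift (9,17): star map gives 1.95837; window check -0.6 ≤ 1.95837 < -0.2 is false → out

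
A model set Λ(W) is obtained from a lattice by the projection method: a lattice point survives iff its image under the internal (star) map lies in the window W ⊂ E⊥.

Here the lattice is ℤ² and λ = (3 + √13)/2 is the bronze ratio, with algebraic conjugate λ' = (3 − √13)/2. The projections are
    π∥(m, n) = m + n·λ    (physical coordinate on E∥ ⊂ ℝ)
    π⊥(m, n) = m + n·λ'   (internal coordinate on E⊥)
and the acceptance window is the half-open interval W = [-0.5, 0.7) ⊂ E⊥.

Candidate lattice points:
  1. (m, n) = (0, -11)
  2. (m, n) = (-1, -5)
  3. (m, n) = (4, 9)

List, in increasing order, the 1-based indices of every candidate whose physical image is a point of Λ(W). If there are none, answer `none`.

Compute λ' = (3−√13)/2 = -0.302776, so π⊥(m,n) = m -0.302776·n.
#1 (0,-11): internal coord 0 + (-11)·λ' = +3.330532; +3.330532 ∉ [-0.5, 0.7) → out
#2 (-1,-5): internal coord -1 + (-5)·λ' = +0.513878; +0.513878 ∈ [-0.5, 0.7) → IN Λ
#3 (4,9): internal coord 4 + (9)·λ' = +1.275019; +1.275019 ∉ [-0.5, 0.7) → out

2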